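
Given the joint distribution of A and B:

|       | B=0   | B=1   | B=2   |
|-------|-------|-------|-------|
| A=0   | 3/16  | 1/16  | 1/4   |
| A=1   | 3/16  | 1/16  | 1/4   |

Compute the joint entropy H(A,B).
H(A,B) = -Σ P(A,B) log₂ P(A,B), summed over the non-zero cells:
H(A,B) = -[(3/16)·log₂(3/16) + (1/16)·log₂(1/16) + (1/4)·log₂(1/4) + (3/16)·log₂(3/16) + (1/16)·log₂(1/16) + (1/4)·log₂(1/4)]
  = 0.4528 + 0.2500 + 0.5000 + 0.4528 + 0.2500 + 0.5000
  = 2.4056 bits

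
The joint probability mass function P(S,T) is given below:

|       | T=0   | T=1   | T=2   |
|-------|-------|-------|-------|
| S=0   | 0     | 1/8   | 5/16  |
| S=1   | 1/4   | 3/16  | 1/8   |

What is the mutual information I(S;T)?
Marginal P(S) (row sums):
  P(S=0) = 0 + 1/8 + 5/16 = 7/16
  P(S=1) = 1/4 + 3/16 + 1/8 = 9/16
Marginal P(T) (column sums):
  P(T=0) = 0 + 1/4 = 1/4
  P(T=1) = 1/8 + 3/16 = 5/16
  P(T=2) = 5/16 + 1/8 = 7/16

H(S) = -[(7/16)·log₂(7/16) + (9/16)·log₂(9/16)]
  = 0.5218 + 0.4669
  = 0.9887 bits
H(T) = -[(1/4)·log₂(1/4) + (5/16)·log₂(5/16) + (7/16)·log₂(7/16)]
  = 0.5000 + 0.5244 + 0.5218
  = 1.5462 bits
H(S,T) = -[(1/8)·log₂(1/8) + (5/16)·log₂(5/16) + (1/4)·log₂(1/4) + (3/16)·log₂(3/16) + (1/8)·log₂(1/8)]
  = 0.3750 + 0.5244 + 0.5000 + 0.4528 + 0.3750
  = 2.2272 bits

I(S;T) = H(S) + H(T) - H(S,T)
  = 0.9887 + 1.5462 - 2.2272
  = 0.3077 bits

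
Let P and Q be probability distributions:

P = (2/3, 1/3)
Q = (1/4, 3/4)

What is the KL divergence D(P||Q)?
D(P||Q) = Σ P(i) log₂(P(i)/Q(i))
  i=0: (2/3) × log₂((2/3)/(1/4)) = (2/3) × log₂(8/3) = 0.9434
  i=1: (1/3) × log₂((1/3)/(3/4)) = (1/3) × log₂(4/9) = -0.3900
D(P||Q) = 0.9434 - 0.3900
  = 0.5534 bits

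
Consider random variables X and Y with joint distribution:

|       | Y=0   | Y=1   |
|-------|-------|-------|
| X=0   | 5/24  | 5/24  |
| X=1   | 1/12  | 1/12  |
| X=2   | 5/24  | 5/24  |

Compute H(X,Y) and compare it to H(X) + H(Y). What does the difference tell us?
Marginal P(X) (row sums):
  P(X=0) = 5/24 + 5/24 = 5/12
  P(X=1) = 1/12 + 1/12 = 1/6
  P(X=2) = 5/24 + 5/24 = 5/12
Marginal P(Y) (column sums):
  P(Y=0) = 5/24 + 1/12 + 5/24 = 1/2
  P(Y=1) = 5/24 + 1/12 + 5/24 = 1/2

H(X,Y) = -[(5/24)·log₂(5/24) + (5/24)·log₂(5/24) + (1/12)·log₂(1/12) + (1/12)·log₂(1/12) + (5/24)·log₂(5/24) + (5/24)·log₂(5/24)]
  = 0.4715 + 0.4715 + 0.2987 + 0.2987 + 0.4715 + 0.4715
  = 2.4834 bits
H(X) = -[(5/12)·log₂(5/12) + (1/6)·log₂(1/6) + (5/12)·log₂(5/12)]
  = 0.5263 + 0.4308 + 0.5263
  = 1.4834 bits
H(Y) = -[(1/2)·log₂(1/2) + (1/2)·log₂(1/2)]
  = 0.5000 + 0.5000
  = 1.0000 bits

H(X) + H(Y) = 1.4834 + 1.0000 = 2.4834 bits
Difference: H(X) + H(Y) - H(X,Y) = 2.4834 - 2.4834 = 0.0000 bits = I(X;Y)

The difference is the mutual information; it is 0 here, so X and Y are independent (the joint entropy equals the sum of the marginal entropies).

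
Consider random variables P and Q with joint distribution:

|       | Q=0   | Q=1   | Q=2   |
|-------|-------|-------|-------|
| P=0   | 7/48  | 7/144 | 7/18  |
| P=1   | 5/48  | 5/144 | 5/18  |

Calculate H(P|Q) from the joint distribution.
Marginal P(Q) (column sums):
  P(Q=0) = 7/48 + 5/48 = 1/4
  P(Q=1) = 7/144 + 5/144 = 1/12
  P(Q=2) = 7/18 + 5/18 = 2/3

H(P|Q) = -Σ P(P,Q)·log₂ P(P|Q), where P(P|Q) = P(P,Q) / P(Q)
  (P=0,Q=0): P(P|Q) = (7/48)/(1/4) = 7/12;  -(7/48)·log₂(7/12) = 0.1134
  (P=0,Q=1): P(P|Q) = (7/144)/(1/12) = 7/12;  -(7/144)·log₂(7/12) = 0.0378
  (P=0,Q=2): P(P|Q) = (7/18)/(2/3) = 7/12;  -(7/18)·log₂(7/12) = 0.3024
  (P=1,Q=0): P(P|Q) = (5/48)/(1/4) = 5/12;  -(5/48)·log₂(5/12) = 0.1316
  (P=1,Q=1): P(P|Q) = (5/144)/(1/12) = 5/12;  -(5/144)·log₂(5/12) = 0.0439
  (P=1,Q=2): P(P|Q) = (5/18)/(2/3) = 5/12;  -(5/18)·log₂(5/12) = 0.3508
H(P|Q) = 0.1134 + 0.0378 + 0.3024 + 0.1316 + 0.0439 + 0.3508
  = 0.9799 bits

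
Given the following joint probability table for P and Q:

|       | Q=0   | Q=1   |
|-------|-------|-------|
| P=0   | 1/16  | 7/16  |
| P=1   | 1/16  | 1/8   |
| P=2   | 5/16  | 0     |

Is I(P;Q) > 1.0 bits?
Marginal P(P) (row sums):
  P(P=0) = 1/16 + 7/16 = 1/2
  P(P=1) = 1/16 + 1/8 = 3/16
  P(P=2) = 5/16 + 0 = 5/16
Marginal P(Q) (column sums):
  P(Q=0) = 1/16 + 1/16 + 5/16 = 7/16
  P(Q=1) = 7/16 + 1/8 + 0 = 9/16

H(P) = -[(1/2)·log₂(1/2) + (3/16)·log₂(3/16) + (5/16)·log₂(5/16)]
  = 0.5000 + 0.4528 + 0.5244
  = 1.4772 bits
H(Q) = -[(7/16)·log₂(7/16) + (9/16)·log₂(9/16)]
  = 0.5218 + 0.4669
  = 0.9887 bits
H(P,Q) = -[(1/16)·log₂(1/16) + (7/16)·log₂(7/16) + (1/16)·log₂(1/16) + (1/8)·log₂(1/8) + (5/16)·log₂(5/16)]
  = 0.2500 + 0.5218 + 0.2500 + 0.3750 + 0.5244
  = 1.9212 bits

I(P;Q) = H(P) + H(Q) - H(P,Q)
  = 1.4772 + 0.9887 - 1.9212
  = 0.5447 bits

No. I(P;Q) = 0.5447 bits, which is ≤ 1.0 bits.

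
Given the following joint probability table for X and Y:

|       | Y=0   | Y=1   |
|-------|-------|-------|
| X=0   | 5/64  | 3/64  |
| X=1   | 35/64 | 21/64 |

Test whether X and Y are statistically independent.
Marginal P(X) (row sums):
  P(X=0) = 5/64 + 3/64 = 1/8
  P(X=1) = 35/64 + 21/64 = 7/8
Marginal P(Y) (column sums):
  P(Y=0) = 5/64 + 35/64 = 5/8
  P(Y=1) = 3/64 + 21/64 = 3/8

X and Y are independent iff P(X=i,Y=j) = P(X=i)·P(Y=j) for every cell.
  P(X=0)·P(Y=0) = 1/8 × 5/8 = 5/64 = P(X=0,Y=0) ✓
  P(X=0)·P(Y=1) = 1/8 × 3/8 = 3/64 = P(X=0,Y=1) ✓
  P(X=1)·P(Y=0) = 7/8 × 5/8 = 35/64 = P(X=1,Y=0) ✓
  P(X=1)·P(Y=1) = 7/8 × 3/8 = 21/64 = P(X=1,Y=1) ✓

Yes, X and Y are independent: every cell factors, so I(X;Y) = 0 bits.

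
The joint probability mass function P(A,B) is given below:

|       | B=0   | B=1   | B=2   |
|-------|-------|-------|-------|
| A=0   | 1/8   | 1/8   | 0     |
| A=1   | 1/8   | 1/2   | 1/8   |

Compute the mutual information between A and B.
Marginal P(A) (row sums):
  P(A=0) = 1/8 + 1/8 + 0 = 1/4
  P(A=1) = 1/8 + 1/2 + 1/8 = 3/4
Marginal P(B) (column sums):
  P(B=0) = 1/8 + 1/8 = 1/4
  P(B=1) = 1/8 + 1/2 = 5/8
  P(B=2) = 0 + 1/8 = 1/8

H(A) = -[(1/4)·log₂(1/4) + (3/4)·log₂(3/4)]
  = 0.5000 + 0.3113
  = 0.8113 bits
H(B) = -[(1/4)·log₂(1/4) + (5/8)·log₂(5/8) + (1/8)·log₂(1/8)]
  = 0.5000 + 0.4238 + 0.3750
  = 1.2988 bits
H(A,B) = -[(1/8)·log₂(1/8) + (1/8)·log₂(1/8) + (1/8)·log₂(1/8) + (1/2)·log₂(1/2) + (1/8)·log₂(1/8)]
  = 0.3750 + 0.3750 + 0.3750 + 0.5000 + 0.3750
  = 2.0000 bits

I(A;B) = H(A) + H(B) - H(A,B)
  = 0.8113 + 1.2988 - 2.0000
  = 0.1101 bits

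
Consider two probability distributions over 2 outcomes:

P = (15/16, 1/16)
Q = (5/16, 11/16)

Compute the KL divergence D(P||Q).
D(P||Q) = Σ P(i) log₂(P(i)/Q(i))
  i=0: (15/16) × log₂((15/16)/(5/16)) = (15/16) × log₂(3) = 1.4859
  i=1: (1/16) × log₂((1/16)/(11/16)) = (1/16) × log₂(1/11) = -0.2162
D(P||Q) = 1.4859 - 0.2162
  = 1.2697 bits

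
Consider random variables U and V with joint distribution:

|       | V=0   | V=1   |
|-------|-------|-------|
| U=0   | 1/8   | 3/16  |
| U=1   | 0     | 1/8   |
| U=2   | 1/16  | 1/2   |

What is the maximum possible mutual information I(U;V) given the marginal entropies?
The upper bound on mutual information is I(U;V) ≤ min(H(U), H(V)).

Marginal P(U) (row sums):
  P(U=0) = 1/8 + 3/16 = 5/16
  P(U=1) = 0 + 1/8 = 1/8
  P(U=2) = 1/16 + 1/2 = 9/16
Marginal P(V) (column sums):
  P(V=0) = 1/8 + 0 + 1/16 = 3/16
  P(V=1) = 3/16 + 1/8 + 1/2 = 13/16

H(U) = -[(5/16)·log₂(5/16) + (1/8)·log₂(1/8) + (9/16)·log₂(9/16)]
  = 0.5244 + 0.3750 + 0.4669
  = 1.3663 bits
H(V) = -[(3/16)·log₂(3/16) + (13/16)·log₂(13/16)]
  = 0.4528 + 0.2434
  = 0.6962 bits

Maximum possible I(U;V) = min(1.3663, 0.6962) = 0.6962 bits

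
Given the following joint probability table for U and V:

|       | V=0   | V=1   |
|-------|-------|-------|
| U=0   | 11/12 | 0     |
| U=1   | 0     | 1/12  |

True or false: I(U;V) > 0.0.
Marginal P(U) (row sums):
  P(U=0) = 11/12 + 0 = 11/12
  P(U=1) = 0 + 1/12 = 1/12
Marginal P(V) (column sums):
  P(V=0) = 11/12 + 0 = 11/12
  P(V=1) = 0 + 1/12 = 1/12

H(U) = -[(11/12)·log₂(11/12) + (1/12)·log₂(1/12)]
  = 0.1151 + 0.2987
  = 0.4138 bits
H(V) = -[(11/12)·log₂(11/12) + (1/12)·log₂(1/12)]
  = 0.1151 + 0.2987
  = 0.4138 bits
H(U,V) = -[(11/12)·log₂(11/12) + (1/12)·log₂(1/12)]
  = 0.1151 + 0.2987
  = 0.4138 bits

I(U;V) = H(U) + H(V) - H(U,V)
  = 0.4138 + 0.4138 - 0.4138
  = 0.4138 bits

True. I(U;V) = 0.4138 bits, which is > 0.0 bits.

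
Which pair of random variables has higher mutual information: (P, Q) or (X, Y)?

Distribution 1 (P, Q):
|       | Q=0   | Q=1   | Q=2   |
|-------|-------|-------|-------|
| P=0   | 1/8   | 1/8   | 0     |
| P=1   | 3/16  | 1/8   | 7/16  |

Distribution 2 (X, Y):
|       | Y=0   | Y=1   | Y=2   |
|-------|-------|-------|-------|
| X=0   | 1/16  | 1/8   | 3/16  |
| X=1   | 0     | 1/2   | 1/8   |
Distribution 1 (P, Q):
Marginal P(P) (row sums):
  P(P=0) = 1/8 + 1/8 + 0 = 1/4
  P(P=1) = 3/16 + 1/8 + 7/16 = 3/4
Marginal P(Q) (column sums):
  P(Q=0) = 1/8 + 3/16 = 5/16
  P(Q=1) = 1/8 + 1/8 = 1/4
  P(Q=2) = 0 + 7/16 = 7/16

H(P) = -[(1/4)·log₂(1/4) + (3/4)·log₂(3/4)]
  = 0.5000 + 0.3113
  = 0.8113 bits
H(Q) = -[(5/16)·log₂(5/16) + (1/4)·log₂(1/4) + (7/16)·log₂(7/16)]
  = 0.5244 + 0.5000 + 0.5218
  = 1.5462 bits
H(P,Q) = -[(1/8)·log₂(1/8) + (1/8)·log₂(1/8) + (3/16)·log₂(3/16) + (1/8)·log₂(1/8) + (7/16)·log₂(7/16)]
  = 0.3750 + 0.3750 + 0.4528 + 0.3750 + 0.5218
  = 2.0996 bits

I(P;Q) = H(P) + H(Q) - H(P,Q)
  = 0.8113 + 1.5462 - 2.0996
  = 0.2579 bits

Distribution 2 (X, Y):
Marginal P(X) (row sums):
  P(X=0) = 1/16 + 1/8 + 3/16 = 3/8
  P(X=1) = 0 + 1/2 + 1/8 = 5/8
Marginal P(Y) (column sums):
  P(Y=0) = 1/16 + 0 = 1/16
  P(Y=1) = 1/8 + 1/2 = 5/8
  P(Y=2) = 3/16 + 1/8 = 5/16

H(X) = -[(3/8)·log₂(3/8) + (5/8)·log₂(5/8)]
  = 0.5306 + 0.4238
  = 0.9544 bits
H(Y) = -[(1/16)·log₂(1/16) + (5/8)·log₂(5/8) + (5/16)·log₂(5/16)]
  = 0.2500 + 0.4238 + 0.5244
  = 1.1982 bits
H(X,Y) = -[(1/16)·log₂(1/16) + (1/8)·log₂(1/8) + (3/16)·log₂(3/16) + (1/2)·log₂(1/2) + (1/8)·log₂(1/8)]
  = 0.2500 + 0.3750 + 0.4528 + 0.5000 + 0.3750
  = 1.9528 bits

I(X;Y) = H(X) + H(Y) - H(X,Y)
  = 0.9544 + 1.1982 - 1.9528
  = 0.1998 bits

I(P;Q) = 0.2579 bits > I(X;Y) = 0.1998 bits, so (P, Q) has the higher mutual information (stronger dependence).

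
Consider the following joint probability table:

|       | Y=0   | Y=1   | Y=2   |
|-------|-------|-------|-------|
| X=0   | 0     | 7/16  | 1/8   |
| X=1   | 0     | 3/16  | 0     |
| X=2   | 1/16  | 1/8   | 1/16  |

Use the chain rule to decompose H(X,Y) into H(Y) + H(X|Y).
By the chain rule: H(X,Y) = H(Y) + H(X|Y)

Marginal P(Y) (column sums):
  P(Y=0) = 0 + 0 + 1/16 = 1/16
  P(Y=1) = 7/16 + 3/16 + 1/8 = 3/4
  P(Y=2) = 1/8 + 0 + 1/16 = 3/16
H(Y) = -[(1/16)·log₂(1/16) + (3/4)·log₂(3/4) + (3/16)·log₂(3/16)]
  = 0.2500 + 0.3113 + 0.4528
  = 1.0141 bits
H(X|Y) = -Σ P(X,Y)·log₂ P(X|Y), where P(X|Y) = P(X,Y) / P(Y)
  (cells with P(X,Y) = 0 contribute 0)
  (X=0,Y=1): P(X|Y) = (7/16)/(3/4) = 7/12;  -(7/16)·log₂(7/12) = 0.3402
  (X=0,Y=2): P(X|Y) = (1/8)/(3/16) = 2/3;  -(1/8)·log₂(2/3) = 0.0731
  (X=1,Y=1): P(X|Y) = (3/16)/(3/4) = 1/4;  -(3/16)·log₂(1/4) = 0.3750
  (X=2,Y=0): P(X|Y) = (1/16)/(1/16) = 1;  -(1/16)·log₂(1) = 0.0000
  (X=2,Y=1): P(X|Y) = (1/8)/(3/4) = 1/6;  -(1/8)·log₂(1/6) = 0.3231
  (X=2,Y=2): P(X|Y) = (1/16)/(3/16) = 1/3;  -(1/16)·log₂(1/3) = 0.0991
H(X|Y) = 0.3402 + 0.0731 + 0.3750 + 0.0000 + 0.3231 + 0.0991
  = 1.2105 bits

H(X,Y) = H(Y) + H(X|Y) = 1.0141 + 1.2105 = 2.2246 bits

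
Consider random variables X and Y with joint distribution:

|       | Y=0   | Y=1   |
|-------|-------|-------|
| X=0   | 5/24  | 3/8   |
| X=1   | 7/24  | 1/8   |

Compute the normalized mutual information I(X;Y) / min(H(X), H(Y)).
Marginal P(X) (row sums):
  P(X=0) = 5/24 + 3/8 = 7/12
  P(X=1) = 7/24 + 1/8 = 5/12
Marginal P(Y) (column sums):
  P(Y=0) = 5/24 + 7/24 = 1/2
  P(Y=1) = 3/8 + 1/8 = 1/2

H(X) = -[(7/12)·log₂(7/12) + (5/12)·log₂(5/12)]
  = 0.4536 + 0.5263
  = 0.9799 bits
H(Y) = -[(1/2)·log₂(1/2) + (1/2)·log₂(1/2)]
  = 0.5000 + 0.5000
  = 1.0000 bits
H(X,Y) = -[(5/24)·log₂(5/24) + (3/8)·log₂(3/8) + (7/24)·log₂(7/24) + (1/8)·log₂(1/8)]
  = 0.4715 + 0.5306 + 0.5185 + 0.3750
  = 1.8956 bits

I(X;Y) = H(X) + H(Y) - H(X,Y)
  = 0.9799 + 1.0000 - 1.8956
  = 0.0843 bits

min(H(X), H(Y)) = min(0.9799, 1.0000) = 0.9799 bits
Normalized MI = 0.0843 / 0.9799 = 0.0860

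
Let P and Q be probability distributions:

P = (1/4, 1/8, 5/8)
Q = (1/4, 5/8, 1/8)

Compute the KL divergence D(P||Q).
D(P||Q) = Σ P(i) log₂(P(i)/Q(i))
  i=0: (1/4) × log₂((1/4)/(1/4)) = (1/4) × log₂(1) = 0.0000
  i=1: (1/8) × log₂((1/8)/(5/8)) = (1/8) × log₂(1/5) = -0.2902
  i=2: (5/8) × log₂((5/8)/(1/8)) = (5/8) × log₂(5) = 1.4512
D(P||Q) = 0.0000 - 0.2902 + 1.4512
  = 1.1610 bits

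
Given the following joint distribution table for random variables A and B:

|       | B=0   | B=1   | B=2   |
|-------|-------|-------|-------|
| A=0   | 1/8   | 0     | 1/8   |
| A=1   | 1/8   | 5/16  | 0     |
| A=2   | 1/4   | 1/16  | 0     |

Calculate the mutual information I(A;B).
Marginal P(A) (row sums):
  P(A=0) = 1/8 + 0 + 1/8 = 1/4
  P(A=1) = 1/8 + 5/16 + 0 = 7/16
  P(A=2) = 1/4 + 1/16 + 0 = 5/16
Marginal P(B) (column sums):
  P(B=0) = 1/8 + 1/8 + 1/4 = 1/2
  P(B=1) = 0 + 5/16 + 1/16 = 3/8
  P(B=2) = 1/8 + 0 + 0 = 1/8

H(A) = -[(1/4)·log₂(1/4) + (7/16)·log₂(7/16) + (5/16)·log₂(5/16)]
  = 0.5000 + 0.5218 + 0.5244
  = 1.5462 bits
H(B) = -[(1/2)·log₂(1/2) + (3/8)·log₂(3/8) + (1/8)·log₂(1/8)]
  = 0.5000 + 0.5306 + 0.3750
  = 1.4056 bits
H(A,B) = -[(1/8)·log₂(1/8) + (1/8)·log₂(1/8) + (1/8)·log₂(1/8) + (5/16)·log₂(5/16) + (1/4)·log₂(1/4) + (1/16)·log₂(1/16)]
  = 0.3750 + 0.3750 + 0.3750 + 0.5244 + 0.5000 + 0.2500
  = 2.3994 bits

I(A;B) = H(A) + H(B) - H(A,B)
  = 1.5462 + 1.4056 - 2.3994
  = 0.5524 bits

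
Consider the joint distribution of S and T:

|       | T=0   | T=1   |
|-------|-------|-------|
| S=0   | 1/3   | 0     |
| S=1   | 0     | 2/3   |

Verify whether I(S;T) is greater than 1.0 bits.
Marginal P(S) (row sums):
  P(S=0) = 1/3 + 0 = 1/3
  P(S=1) = 0 + 2/3 = 2/3
Marginal P(T) (column sums):
  P(T=0) = 1/3 + 0 = 1/3
  P(T=1) = 0 + 2/3 = 2/3

H(S) = -[(1/3)·log₂(1/3) + (2/3)·log₂(2/3)]
  = 0.5283 + 0.3900
  = 0.9183 bits
H(T) = -[(1/3)·log₂(1/3) + (2/3)·log₂(2/3)]
  = 0.5283 + 0.3900
  = 0.9183 bits
H(S,T) = -[(1/3)·log₂(1/3) + (2/3)·log₂(2/3)]
  = 0.5283 + 0.3900
  = 0.9183 bits

I(S;T) = H(S) + H(T) - H(S,T)
  = 0.9183 + 0.9183 - 0.9183
  = 0.9183 bits

No. I(S;T) = 0.9183 bits, which is ≤ 1.0 bits.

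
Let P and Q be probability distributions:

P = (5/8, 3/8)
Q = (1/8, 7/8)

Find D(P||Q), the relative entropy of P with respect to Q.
D(P||Q) = Σ P(i) log₂(P(i)/Q(i))
  i=0: (5/8) × log₂((5/8)/(1/8)) = (5/8) × log₂(5) = 1.4512
  i=1: (3/8) × log₂((3/8)/(7/8)) = (3/8) × log₂(3/7) = -0.4584
D(P||Q) = 1.4512 - 0.4584
  = 0.9928 bits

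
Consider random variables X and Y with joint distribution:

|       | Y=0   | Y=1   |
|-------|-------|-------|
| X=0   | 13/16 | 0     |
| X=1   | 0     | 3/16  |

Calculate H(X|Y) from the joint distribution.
Marginal P(Y) (column sums):
  P(Y=0) = 13/16 + 0 = 13/16
  P(Y=1) = 0 + 3/16 = 3/16

H(X|Y) = -Σ P(X,Y)·log₂ P(X|Y), where P(X|Y) = P(X,Y) / P(Y)
  (cells with P(X,Y) = 0 contribute 0)
  (X=0,Y=0): P(X|Y) = (13/16)/(13/16) = 1;  -(13/16)·log₂(1) = 0.0000
  (X=1,Y=1): P(X|Y) = (3/16)/(3/16) = 1;  -(3/16)·log₂(1) = 0.0000
H(X|Y) = 0.0000 + 0.0000
  = 0.0000 bits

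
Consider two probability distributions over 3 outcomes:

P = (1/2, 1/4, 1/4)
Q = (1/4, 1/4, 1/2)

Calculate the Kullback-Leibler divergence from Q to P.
D(P||Q) = Σ P(i) log₂(P(i)/Q(i))
  i=0: (1/2) × log₂((1/2)/(1/4)) = (1/2) × log₂(2) = 0.5000
  i=1: (1/4) × log₂((1/4)/(1/4)) = (1/4) × log₂(1) = 0.0000
  i=2: (1/4) × log₂((1/4)/(1/2)) = (1/4) × log₂(1/2) = -0.2500
D(P||Q) = 0.5000 + 0.0000 - 0.2500
  = 0.2500 bits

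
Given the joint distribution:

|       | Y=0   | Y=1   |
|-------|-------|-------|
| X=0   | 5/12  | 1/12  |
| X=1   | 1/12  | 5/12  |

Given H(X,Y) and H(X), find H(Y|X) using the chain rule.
From the chain rule: H(X,Y) = H(X) + H(Y|X)
Therefore: H(Y|X) = H(X,Y) - H(X)

H(X,Y) = -[(5/12)·log₂(5/12) + (1/12)·log₂(1/12) + (1/12)·log₂(1/12) + (5/12)·log₂(5/12)]
  = 0.5263 + 0.2987 + 0.2987 + 0.5263
  = 1.6500 bits
Marginal P(X) (row sums):
  P(X=0) = 5/12 + 1/12 = 1/2
  P(X=1) = 1/12 + 5/12 = 1/2
H(X) = -[(1/2)·log₂(1/2) + (1/2)·log₂(1/2)]
  = 0.5000 + 0.5000
  = 1.0000 bits

H(Y|X) = 1.6500 - 1.0000 = 0.6500 bits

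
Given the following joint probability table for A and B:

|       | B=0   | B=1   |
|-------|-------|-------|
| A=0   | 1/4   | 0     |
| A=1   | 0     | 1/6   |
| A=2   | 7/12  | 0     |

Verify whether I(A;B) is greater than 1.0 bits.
Marginal P(A) (row sums):
  P(A=0) = 1/4 + 0 = 1/4
  P(A=1) = 0 + 1/6 = 1/6
  P(A=2) = 7/12 + 0 = 7/12
Marginal P(B) (column sums):
  P(B=0) = 1/4 + 0 + 7/12 = 5/6
  P(B=1) = 0 + 1/6 + 0 = 1/6

H(A) = -[(1/4)·log₂(1/4) + (1/6)·log₂(1/6) + (7/12)·log₂(7/12)]
  = 0.5000 + 0.4308 + 0.4536
  = 1.3844 bits
H(B) = -[(5/6)·log₂(5/6) + (1/6)·log₂(1/6)]
  = 0.2192 + 0.4308
  = 0.6500 bits
H(A,B) = -[(1/4)·log₂(1/4) + (1/6)·log₂(1/6) + (7/12)·log₂(7/12)]
  = 0.5000 + 0.4308 + 0.4536
  = 1.3844 bits

I(A;B) = H(A) + H(B) - H(A,B)
  = 1.3844 + 0.6500 - 1.3844
  = 0.6500 bits

No. I(A;B) = 0.6500 bits, which is ≤ 1.0 bits.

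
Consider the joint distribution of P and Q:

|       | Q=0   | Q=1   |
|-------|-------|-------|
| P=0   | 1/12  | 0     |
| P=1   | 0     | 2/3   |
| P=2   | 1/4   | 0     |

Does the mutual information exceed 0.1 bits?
Marginal P(P) (row sums):
  P(P=0) = 1/12 + 0 = 1/12
  P(P=1) = 0 + 2/3 = 2/3
  P(P=2) = 1/4 + 0 = 1/4
Marginal P(Q) (column sums):
  P(Q=0) = 1/12 + 0 + 1/4 = 1/3
  P(Q=1) = 0 + 2/3 + 0 = 2/3

H(P) = -[(1/12)·log₂(1/12) + (2/3)·log₂(2/3) + (1/4)·log₂(1/4)]
  = 0.2987 + 0.3900 + 0.5000
  = 1.1887 bits
H(Q) = -[(1/3)·log₂(1/3) + (2/3)·log₂(2/3)]
  = 0.5283 + 0.3900
  = 0.9183 bits
H(P,Q) = -[(1/12)·log₂(1/12) + (2/3)·log₂(2/3) + (1/4)·log₂(1/4)]
  = 0.2987 + 0.3900 + 0.5000
  = 1.1887 bits

I(P;Q) = H(P) + H(Q) - H(P,Q)
  = 1.1887 + 0.9183 - 1.1887
  = 0.9183 bits

Yes. I(P;Q) = 0.9183 bits, which is > 0.1 bits.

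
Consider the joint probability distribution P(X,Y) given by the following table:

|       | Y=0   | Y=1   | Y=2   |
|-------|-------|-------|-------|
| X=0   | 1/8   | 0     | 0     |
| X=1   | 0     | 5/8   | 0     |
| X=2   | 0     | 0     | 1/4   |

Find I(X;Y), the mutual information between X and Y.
Marginal P(X) (row sums):
  P(X=0) = 1/8 + 0 + 0 = 1/8
  P(X=1) = 0 + 5/8 + 0 = 5/8
  P(X=2) = 0 + 0 + 1/4 = 1/4
Marginal P(Y) (column sums):
  P(Y=0) = 1/8 + 0 + 0 = 1/8
  P(Y=1) = 0 + 5/8 + 0 = 5/8
  P(Y=2) = 0 + 0 + 1/4 = 1/4

H(X) = -[(1/8)·log₂(1/8) + (5/8)·log₂(5/8) + (1/4)·log₂(1/4)]
  = 0.3750 + 0.4238 + 0.5000
  = 1.2988 bits
H(Y) = -[(1/8)·log₂(1/8) + (5/8)·log₂(5/8) + (1/4)·log₂(1/4)]
  = 0.3750 + 0.4238 + 0.5000
  = 1.2988 bits
H(X,Y) = -[(1/8)·log₂(1/8) + (5/8)·log₂(5/8) + (1/4)·log₂(1/4)]
  = 0.3750 + 0.4238 + 0.5000
  = 1.2988 bits

I(X;Y) = H(X) + H(Y) - H(X,Y)
  = 1.2988 + 1.2988 - 1.2988
  = 1.2988 bits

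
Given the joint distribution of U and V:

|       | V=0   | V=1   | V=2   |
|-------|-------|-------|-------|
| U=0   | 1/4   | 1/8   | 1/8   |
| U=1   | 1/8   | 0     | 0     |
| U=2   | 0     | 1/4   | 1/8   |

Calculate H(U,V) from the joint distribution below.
H(U,V) = -Σ P(U,V) log₂ P(U,V), summed over the non-zero cells:
H(U,V) = -[(1/4)·log₂(1/4) + (1/8)·log₂(1/8) + (1/8)·log₂(1/8) + (1/8)·log₂(1/8) + (1/4)·log₂(1/4) + (1/8)·log₂(1/8)]
  = 0.5000 + 0.3750 + 0.3750 + 0.3750 + 0.5000 + 0.3750
  = 2.5000 bits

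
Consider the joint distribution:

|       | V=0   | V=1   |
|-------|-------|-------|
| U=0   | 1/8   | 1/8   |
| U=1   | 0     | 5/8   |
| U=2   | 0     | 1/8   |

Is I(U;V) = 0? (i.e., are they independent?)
Marginal P(U) (row sums):
  P(U=0) = 1/8 + 1/8 = 1/4
  P(U=1) = 0 + 5/8 = 5/8
  P(U=2) = 0 + 1/8 = 1/8
Marginal P(V) (column sums):
  P(V=0) = 1/8 + 0 + 0 = 1/8
  P(V=1) = 1/8 + 5/8 + 1/8 = 7/8

U and V are independent iff P(U=i,V=j) = P(U=i)·P(V=j) for every cell.
  P(U=0)·P(V=0) = 1/4 × 1/8 = 1/32, but P(U=0,V=0) = 1/8 ✗

No, U and V are not independent. Quantitatively, I(U;V) > 0:

H(U) = -[(1/4)·log₂(1/4) + (5/8)·log₂(5/8) + (1/8)·log₂(1/8)]
  = 0.5000 + 0.4238 + 0.3750
  = 1.2988 bits
H(V) = -[(1/8)·log₂(1/8) + (7/8)·log₂(7/8)]
  = 0.3750 + 0.1686
  = 0.5436 bits
H(U,V) = -[(1/8)·log₂(1/8) + (1/8)·log₂(1/8) + (5/8)·log₂(5/8) + (1/8)·log₂(1/8)]
  = 0.3750 + 0.3750 + 0.4238 + 0.3750
  = 1.5488 bits
I(U;V) = H(U) + H(V) - H(U,V) = 1.2988 + 0.5436 - 1.5488 = 0.2936 bits > 0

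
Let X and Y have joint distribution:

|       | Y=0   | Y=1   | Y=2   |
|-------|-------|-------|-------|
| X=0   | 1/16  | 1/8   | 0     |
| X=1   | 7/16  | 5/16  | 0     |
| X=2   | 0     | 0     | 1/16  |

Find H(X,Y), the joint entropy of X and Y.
H(X,Y) = -Σ P(X,Y) log₂ P(X,Y), summed over the non-zero cells:
H(X,Y) = -[(1/16)·log₂(1/16) + (1/8)·log₂(1/8) + (7/16)·log₂(7/16) + (5/16)·log₂(5/16) + (1/16)·log₂(1/16)]
  = 0.2500 + 0.3750 + 0.5218 + 0.5244 + 0.2500
  = 1.9212 bits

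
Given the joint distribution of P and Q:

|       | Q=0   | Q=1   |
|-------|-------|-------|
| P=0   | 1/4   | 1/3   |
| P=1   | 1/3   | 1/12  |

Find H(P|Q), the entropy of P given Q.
Marginal P(Q) (column sums):
  P(Q=0) = 1/4 + 1/3 = 7/12
  P(Q=1) = 1/3 + 1/12 = 5/12

H(P|Q) = -Σ P(P,Q)·log₂ P(P|Q), where P(P|Q) = P(P,Q) / P(Q)
  (P=0,Q=0): P(P|Q) = (1/4)/(7/12) = 3/7;  -(1/4)·log₂(3/7) = 0.3056
  (P=0,Q=1): P(P|Q) = (1/3)/(5/12) = 4/5;  -(1/3)·log₂(4/5) = 0.1073
  (P=1,Q=0): P(P|Q) = (1/3)/(7/12) = 4/7;  -(1/3)·log₂(4/7) = 0.2691
  (P=1,Q=1): P(P|Q) = (1/12)/(5/12) = 1/5;  -(1/12)·log₂(1/5) = 0.1935
H(P|Q) = 0.3056 + 0.1073 + 0.2691 + 0.1935
  = 0.8755 bits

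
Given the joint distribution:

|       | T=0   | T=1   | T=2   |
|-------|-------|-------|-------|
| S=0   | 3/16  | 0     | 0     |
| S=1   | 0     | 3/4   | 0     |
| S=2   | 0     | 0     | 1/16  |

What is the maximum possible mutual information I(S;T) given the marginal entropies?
The upper bound on mutual information is I(S;T) ≤ min(H(S), H(T)).

Marginal P(S) (row sums):
  P(S=0) = 3/16 + 0 + 0 = 3/16
  P(S=1) = 0 + 3/4 + 0 = 3/4
  P(S=2) = 0 + 0 + 1/16 = 1/16
Marginal P(T) (column sums):
  P(T=0) = 3/16 + 0 + 0 = 3/16
  P(T=1) = 0 + 3/4 + 0 = 3/4
  P(T=2) = 0 + 0 + 1/16 = 1/16

H(S) = -[(3/16)·log₂(3/16) + (3/4)·log₂(3/4) + (1/16)·log₂(1/16)]
  = 0.4528 + 0.3113 + 0.2500
  = 1.0141 bits
H(T) = -[(3/16)·log₂(3/16) + (3/4)·log₂(3/4) + (1/16)·log₂(1/16)]
  = 0.4528 + 0.3113 + 0.2500
  = 1.0141 bits

Maximum possible I(S;T) = min(1.0141, 1.0141) = 1.0141 bits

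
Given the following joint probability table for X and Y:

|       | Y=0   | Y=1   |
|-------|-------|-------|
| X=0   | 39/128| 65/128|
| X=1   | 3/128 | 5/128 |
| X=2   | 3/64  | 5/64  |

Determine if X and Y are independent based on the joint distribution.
Marginal P(X) (row sums):
  P(X=0) = 39/128 + 65/128 = 13/16
  P(X=1) = 3/128 + 5/128 = 1/16
  P(X=2) = 3/64 + 5/64 = 1/8
Marginal P(Y) (column sums):
  P(Y=0) = 39/128 + 3/128 + 3/64 = 3/8
  P(Y=1) = 65/128 + 5/128 + 5/64 = 5/8

X and Y are independent iff P(X=i,Y=j) = P(X=i)·P(Y=j) for every cell.
  P(X=0)·P(Y=0) = 13/16 × 3/8 = 39/128 = P(X=0,Y=0) ✓
  P(X=0)·P(Y=1) = 13/16 × 5/8 = 65/128 = P(X=0,Y=1) ✓
  P(X=1)·P(Y=0) = 1/16 × 3/8 = 3/128 = P(X=1,Y=0) ✓
  P(X=1)·P(Y=1) = 1/16 × 5/8 = 5/128 = P(X=1,Y=1) ✓
  P(X=2)·P(Y=0) = 1/8 × 3/8 = 3/64 = P(X=2,Y=0) ✓
  P(X=2)·P(Y=1) = 1/8 × 5/8 = 5/64 = P(X=2,Y=1) ✓

Yes, X and Y are independent: every cell factors, so I(X;Y) = 0 bits.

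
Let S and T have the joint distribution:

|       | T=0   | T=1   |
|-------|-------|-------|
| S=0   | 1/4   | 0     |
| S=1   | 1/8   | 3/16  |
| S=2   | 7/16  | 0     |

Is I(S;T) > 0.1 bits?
Marginal P(S) (row sums):
  P(S=0) = 1/4 + 0 = 1/4
  P(S=1) = 1/8 + 3/16 = 5/16
  P(S=2) = 7/16 + 0 = 7/16
Marginal P(T) (column sums):
  P(T=0) = 1/4 + 1/8 + 7/16 = 13/16
  P(T=1) = 0 + 3/16 + 0 = 3/16

H(S) = -[(1/4)·log₂(1/4) + (5/16)·log₂(5/16) + (7/16)·log₂(7/16)]
  = 0.5000 + 0.5244 + 0.5218
  = 1.5462 bits
H(T) = -[(13/16)·log₂(13/16) + (3/16)·log₂(3/16)]
  = 0.2434 + 0.4528
  = 0.6962 bits
H(S,T) = -[(1/4)·log₂(1/4) + (1/8)·log₂(1/8) + (3/16)·log₂(3/16) + (7/16)·log₂(7/16)]
  = 0.5000 + 0.3750 + 0.4528 + 0.5218
  = 1.8496 bits

I(S;T) = H(S) + H(T) - H(S,T)
  = 1.5462 + 0.6962 - 1.8496
  = 0.3928 bits

Yes. I(S;T) = 0.3928 bits, which is > 0.1 bits.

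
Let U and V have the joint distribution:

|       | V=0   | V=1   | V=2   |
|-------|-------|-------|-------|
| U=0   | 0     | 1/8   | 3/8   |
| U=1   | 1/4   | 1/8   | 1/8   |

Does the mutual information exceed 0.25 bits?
Marginal P(U) (row sums):
  P(U=0) = 0 + 1/8 + 3/8 = 1/2
  P(U=1) = 1/4 + 1/8 + 1/8 = 1/2
Marginal P(V) (column sums):
  P(V=0) = 0 + 1/4 = 1/4
  P(V=1) = 1/8 + 1/8 = 1/4
  P(V=2) = 3/8 + 1/8 = 1/2

H(U) = -[(1/2)·log₂(1/2) + (1/2)·log₂(1/2)]
  = 0.5000 + 0.5000
  = 1.0000 bits
H(V) = -[(1/4)·log₂(1/4) + (1/4)·log₂(1/4) + (1/2)·log₂(1/2)]
  = 0.5000 + 0.5000 + 0.5000
  = 1.5000 bits
H(U,V) = -[(1/8)·log₂(1/8) + (3/8)·log₂(3/8) + (1/4)·log₂(1/4) + (1/8)·log₂(1/8) + (1/8)·log₂(1/8)]
  = 0.3750 + 0.5306 + 0.5000 + 0.3750 + 0.3750
  = 2.1556 bits

I(U;V) = H(U) + H(V) - H(U,V)
  = 1.0000 + 1.5000 - 2.1556
  = 0.3444 bits

Yes. I(U;V) = 0.3444 bits, which is > 0.25 bits.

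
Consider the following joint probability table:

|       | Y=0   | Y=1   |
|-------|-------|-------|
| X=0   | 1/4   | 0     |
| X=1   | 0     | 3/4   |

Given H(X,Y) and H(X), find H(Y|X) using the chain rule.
From the chain rule: H(X,Y) = H(X) + H(Y|X)
Therefore: H(Y|X) = H(X,Y) - H(X)

H(X,Y) = -[(1/4)·log₂(1/4) + (3/4)·log₂(3/4)]
  = 0.5000 + 0.3113
  = 0.8113 bits
Marginal P(X) (row sums):
  P(X=0) = 1/4 + 0 = 1/4
  P(X=1) = 0 + 3/4 = 3/4
H(X) = -[(1/4)·log₂(1/4) + (3/4)·log₂(3/4)]
  = 0.5000 + 0.3113
  = 0.8113 bits

H(Y|X) = 0.8113 - 0.8113 = 0.0000 bits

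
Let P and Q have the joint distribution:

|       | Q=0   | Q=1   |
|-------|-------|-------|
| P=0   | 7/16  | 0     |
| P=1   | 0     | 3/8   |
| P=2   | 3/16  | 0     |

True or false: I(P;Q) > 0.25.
Marginal P(P) (row sums):
  P(P=0) = 7/16 + 0 = 7/16
  P(P=1) = 0 + 3/8 = 3/8
  P(P=2) = 3/16 + 0 = 3/16
Marginal P(Q) (column sums):
  P(Q=0) = 7/16 + 0 + 3/16 = 5/8
  P(Q=1) = 0 + 3/8 + 0 = 3/8

H(P) = -[(7/16)·log₂(7/16) + (3/8)·log₂(3/8) + (3/16)·log₂(3/16)]
  = 0.5218 + 0.5306 + 0.4528
  = 1.5052 bits
H(Q) = -[(5/8)·log₂(5/8) + (3/8)·log₂(3/8)]
  = 0.4238 + 0.5306
  = 0.9544 bits
H(P,Q) = -[(7/16)·log₂(7/16) + (3/8)·log₂(3/8) + (3/16)·log₂(3/16)]
  = 0.5218 + 0.5306 + 0.4528
  = 1.5052 bits

I(P;Q) = H(P) + H(Q) - H(P,Q)
  = 1.5052 + 0.9544 - 1.5052
  = 0.9544 bits

True. I(P;Q) = 0.9544 bits, which is > 0.25 bits.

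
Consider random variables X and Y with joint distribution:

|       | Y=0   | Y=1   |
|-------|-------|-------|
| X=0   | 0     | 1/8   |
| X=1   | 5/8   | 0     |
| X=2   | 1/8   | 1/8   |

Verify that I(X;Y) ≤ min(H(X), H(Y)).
Marginal P(X) (row sums):
  P(X=0) = 0 + 1/8 = 1/8
  P(X=1) = 5/8 + 0 = 5/8
  P(X=2) = 1/8 + 1/8 = 1/4
Marginal P(Y) (column sums):
  P(Y=0) = 0 + 5/8 + 1/8 = 3/4
  P(Y=1) = 1/8 + 0 + 1/8 = 1/4

H(X) = -[(1/8)·log₂(1/8) + (5/8)·log₂(5/8) + (1/4)·log₂(1/4)]
  = 0.3750 + 0.4238 + 0.5000
  = 1.2988 bits
H(Y) = -[(3/4)·log₂(3/4) + (1/4)·log₂(1/4)]
  = 0.3113 + 0.5000
  = 0.8113 bits
H(X,Y) = -[(1/8)·log₂(1/8) + (5/8)·log₂(5/8) + (1/8)·log₂(1/8) + (1/8)·log₂(1/8)]
  = 0.3750 + 0.4238 + 0.3750 + 0.3750
  = 1.5488 bits

I(X;Y) = H(X) + H(Y) - H(X,Y)
  = 1.2988 + 0.8113 - 1.5488
  = 0.5613 bits

min(H(X), H(Y)) = min(1.2988, 0.8113) = 0.8113 bits
Since 0.5613 ≤ 0.8113, the bound is satisfied ✓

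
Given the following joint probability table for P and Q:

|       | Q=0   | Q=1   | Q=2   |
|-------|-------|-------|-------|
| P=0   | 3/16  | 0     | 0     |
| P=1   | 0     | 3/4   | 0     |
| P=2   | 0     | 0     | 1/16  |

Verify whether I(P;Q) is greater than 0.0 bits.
Marginal P(P) (row sums):
  P(P=0) = 3/16 + 0 + 0 = 3/16
  P(P=1) = 0 + 3/4 + 0 = 3/4
  P(P=2) = 0 + 0 + 1/16 = 1/16
Marginal P(Q) (column sums):
  P(Q=0) = 3/16 + 0 + 0 = 3/16
  P(Q=1) = 0 + 3/4 + 0 = 3/4
  P(Q=2) = 0 + 0 + 1/16 = 1/16

H(P) = -[(3/16)·log₂(3/16) + (3/4)·log₂(3/4) + (1/16)·log₂(1/16)]
  = 0.4528 + 0.3113 + 0.2500
  = 1.0141 bits
H(Q) = -[(3/16)·log₂(3/16) + (3/4)·log₂(3/4) + (1/16)·log₂(1/16)]
  = 0.4528 + 0.3113 + 0.2500
  = 1.0141 bits
H(P,Q) = -[(3/16)·log₂(3/16) + (3/4)·log₂(3/4) + (1/16)·log₂(1/16)]
  = 0.4528 + 0.3113 + 0.2500
  = 1.0141 bits

I(P;Q) = H(P) + H(Q) - H(P,Q)
  = 1.0141 + 1.0141 - 1.0141
  = 1.0141 bits

Yes. I(P;Q) = 1.0141 bits, which is > 0.0 bits.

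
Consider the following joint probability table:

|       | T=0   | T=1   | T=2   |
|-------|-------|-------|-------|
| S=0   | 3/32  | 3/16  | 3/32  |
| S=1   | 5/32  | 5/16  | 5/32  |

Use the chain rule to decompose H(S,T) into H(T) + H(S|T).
By the chain rule: H(S,T) = H(T) + H(S|T)

Marginal P(T) (column sums):
  P(T=0) = 3/32 + 5/32 = 1/4
  P(T=1) = 3/16 + 5/16 = 1/2
  P(T=2) = 3/32 + 5/32 = 1/4
H(T) = -[(1/4)·log₂(1/4) + (1/2)·log₂(1/2) + (1/4)·log₂(1/4)]
  = 0.5000 + 0.5000 + 0.5000
  = 1.5000 bits
H(S|T) = -Σ P(S,T)·log₂ P(S|T), where P(S|T) = P(S,T) / P(T)
  (S=0,T=0): P(S|T) = (3/32)/(1/4) = 3/8;  -(3/32)·log₂(3/8) = 0.1327
  (S=0,T=1): P(S|T) = (3/16)/(1/2) = 3/8;  -(3/16)·log₂(3/8) = 0.2653
  (S=0,T=2): P(S|T) = (3/32)/(1/4) = 3/8;  -(3/32)·log₂(3/8) = 0.1327
  (S=1,T=0): P(S|T) = (5/32)/(1/4) = 5/8;  -(5/32)·log₂(5/8) = 0.1059
  (S=1,T=1): P(S|T) = (5/16)/(1/2) = 5/8;  -(5/16)·log₂(5/8) = 0.2119
  (S=1,T=2): P(S|T) = (5/32)/(1/4) = 5/8;  -(5/32)·log₂(5/8) = 0.1059
H(S|T) = 0.1327 + 0.2653 + 0.1327 + 0.1059 + 0.2119 + 0.1059
  = 0.9544 bits

H(S,T) = H(T) + H(S|T) = 1.5000 + 0.9544 = 2.4544 bits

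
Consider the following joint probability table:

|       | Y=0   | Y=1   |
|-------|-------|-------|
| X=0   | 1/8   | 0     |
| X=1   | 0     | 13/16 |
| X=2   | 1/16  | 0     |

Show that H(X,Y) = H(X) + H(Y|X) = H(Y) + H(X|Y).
Marginal P(X) (row sums):
  P(X=0) = 1/8 + 0 = 1/8
  P(X=1) = 0 + 13/16 = 13/16
  P(X=2) = 1/16 + 0 = 1/16
Marginal P(Y) (column sums):
  P(Y=0) = 1/8 + 0 + 1/16 = 3/16
  P(Y=1) = 0 + 13/16 + 0 = 13/16

Decomposition 1: H(X) + H(Y|X)
H(X) = -[(1/8)·log₂(1/8) + (13/16)·log₂(13/16) + (1/16)·log₂(1/16)]
  = 0.3750 + 0.2434 + 0.2500
  = 0.8684 bits
H(Y|X) = -Σ P(X,Y)·log₂ P(Y|X), where P(Y|X) = P(X,Y) / P(X)
  (cells with P(X,Y) = 0 contribute 0)
  (X=0,Y=0): P(Y|X) = (1/8)/(1/8) = 1;  -(1/8)·log₂(1) = 0.0000
  (X=1,Y=1): P(Y|X) = (13/16)/(13/16) = 1;  -(13/16)·log₂(1) = 0.0000
  (X=2,Y=0): P(Y|X) = (1/16)/(1/16) = 1;  -(1/16)·log₂(1) = 0.0000
H(Y|X) = 0.0000 + 0.0000 + 0.0000
  = 0.0000 bits
H(X) + H(Y|X) = 0.8684 + 0.0000 = 0.8684 bits

Decomposition 2: H(Y) + H(X|Y)
H(Y) = -[(3/16)·log₂(3/16) + (13/16)·log₂(13/16)]
  = 0.4528 + 0.2434
  = 0.6962 bits
H(X|Y) = -Σ P(X,Y)·log₂ P(X|Y), where P(X|Y) = P(X,Y) / P(Y)
  (cells with P(X,Y) = 0 contribute 0)
  (X=0,Y=0): P(X|Y) = (1/8)/(3/16) = 2/3;  -(1/8)·log₂(2/3) = 0.0731
  (X=1,Y=1): P(X|Y) = (13/16)/(13/16) = 1;  -(13/16)·log₂(1) = 0.0000
  (X=2,Y=0): P(X|Y) = (1/16)/(3/16) = 1/3;  -(1/16)·log₂(1/3) = 0.0991
H(X|Y) = 0.0731 + 0.0000 + 0.0991
  = 0.1722 bits
H(Y) + H(X|Y) = 0.6962 + 0.1722 = 0.8684 bits

Direct computation of the joint entropy:
H(X,Y) = -[(1/8)·log₂(1/8) + (13/16)·log₂(13/16) + (1/16)·log₂(1/16)]
  = 0.3750 + 0.2434 + 0.2500
  = 0.8684 bits

All three agree: H(X,Y) = 0.8684 bits ✓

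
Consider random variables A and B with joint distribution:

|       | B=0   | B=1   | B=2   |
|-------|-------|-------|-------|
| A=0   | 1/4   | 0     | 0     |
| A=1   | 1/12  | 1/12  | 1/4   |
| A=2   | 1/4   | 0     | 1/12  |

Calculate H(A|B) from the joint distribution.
Marginal P(B) (column sums):
  P(B=0) = 1/4 + 1/12 + 1/4 = 7/12
  P(B=1) = 0 + 1/12 + 0 = 1/12
  P(B=2) = 0 + 1/4 + 1/12 = 1/3

H(A|B) = -Σ P(A,B)·log₂ P(A|B), where P(A|B) = P(A,B) / P(B)
  (cells with P(A,B) = 0 contribute 0)
  (A=0,B=0): P(A|B) = (1/4)/(7/12) = 3/7;  -(1/4)·log₂(3/7) = 0.3056
  (A=1,B=0): P(A|B) = (1/12)/(7/12) = 1/7;  -(1/12)·log₂(1/7) = 0.2339
  (A=1,B=1): P(A|B) = (1/12)/(1/12) = 1;  -(1/12)·log₂(1) = 0.0000
  (A=1,B=2): P(A|B) = (1/4)/(1/3) = 3/4;  -(1/4)·log₂(3/4) = 0.1038
  (A=2,B=0): P(A|B) = (1/4)/(7/12) = 3/7;  -(1/4)·log₂(3/7) = 0.3056
  (A=2,B=2): P(A|B) = (1/12)/(1/3) = 1/4;  -(1/12)·log₂(1/4) = 0.1667
H(A|B) = 0.3056 + 0.2339 + 0.0000 + 0.1038 + 0.3056 + 0.1667
  = 1.1156 bits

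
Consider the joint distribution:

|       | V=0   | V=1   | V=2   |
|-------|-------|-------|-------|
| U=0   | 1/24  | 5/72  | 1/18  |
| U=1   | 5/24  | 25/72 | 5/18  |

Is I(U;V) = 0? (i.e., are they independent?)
Marginal P(U) (row sums):
  P(U=0) = 1/24 + 5/72 + 1/18 = 1/6
  P(U=1) = 5/24 + 25/72 + 5/18 = 5/6
Marginal P(V) (column sums):
  P(V=0) = 1/24 + 5/24 = 1/4
  P(V=1) = 5/72 + 25/72 = 5/12
  P(V=2) = 1/18 + 5/18 = 1/3

U and V are independent iff P(U=i,V=j) = P(U=i)·P(V=j) for every cell.
  P(U=0)·P(V=0) = 1/6 × 1/4 = 1/24 = P(U=0,V=0) ✓
  P(U=0)·P(V=1) = 1/6 × 5/12 = 5/72 = P(U=0,V=1) ✓
  P(U=0)·P(V=2) = 1/6 × 1/3 = 1/18 = P(U=0,V=2) ✓
  P(U=1)·P(V=0) = 5/6 × 1/4 = 5/24 = P(U=1,V=0) ✓
  P(U=1)·P(V=1) = 5/6 × 5/12 = 25/72 = P(U=1,V=1) ✓
  P(U=1)·P(V=2) = 5/6 × 1/3 = 5/18 = P(U=1,V=2) ✓

Yes, U and V are independent: every cell factors, so I(U;V) = 0 bits.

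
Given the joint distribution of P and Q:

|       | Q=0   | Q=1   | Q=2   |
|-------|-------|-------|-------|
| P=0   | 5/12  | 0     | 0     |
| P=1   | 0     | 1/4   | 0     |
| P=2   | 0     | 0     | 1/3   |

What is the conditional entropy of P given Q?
Marginal P(Q) (column sums):
  P(Q=0) = 5/12 + 0 + 0 = 5/12
  P(Q=1) = 0 + 1/4 + 0 = 1/4
  P(Q=2) = 0 + 0 + 1/3 = 1/3

H(P|Q) = -Σ P(P,Q)·log₂ P(P|Q), where P(P|Q) = P(P,Q) / P(Q)
  (cells with P(P,Q) = 0 contribute 0)
  (P=0,Q=0): P(P|Q) = (5/12)/(5/12) = 1;  -(5/12)·log₂(1) = 0.0000
  (P=1,Q=1): P(P|Q) = (1/4)/(1/4) = 1;  -(1/4)·log₂(1) = 0.0000
  (P=2,Q=2): P(P|Q) = (1/3)/(1/3) = 1;  -(1/3)·log₂(1) = 0.0000
H(P|Q) = 0.0000 + 0.0000 + 0.0000
  = 0.0000 bits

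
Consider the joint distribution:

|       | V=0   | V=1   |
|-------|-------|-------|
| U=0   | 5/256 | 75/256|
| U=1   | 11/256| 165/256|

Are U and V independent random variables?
Marginal P(U) (row sums):
  P(U=0) = 5/256 + 75/256 = 5/16
  P(U=1) = 11/256 + 165/256 = 11/16
Marginal P(V) (column sums):
  P(V=0) = 5/256 + 11/256 = 1/16
  P(V=1) = 75/256 + 165/256 = 15/16

U and V are independent iff P(U=i,V=j) = P(U=i)·P(V=j) for every cell.
  P(U=0)·P(V=0) = 5/16 × 1/16 = 5/256 = P(U=0,V=0) ✓
  P(U=0)·P(V=1) = 5/16 × 15/16 = 75/256 = P(U=0,V=1) ✓
  P(U=1)·P(V=0) = 11/16 × 1/16 = 11/256 = P(U=1,V=0) ✓
  P(U=1)·P(V=1) = 11/16 × 15/16 = 165/256 = P(U=1,V=1) ✓

Yes, U and V are independent: every cell factors, so I(U;V) = 0 bits.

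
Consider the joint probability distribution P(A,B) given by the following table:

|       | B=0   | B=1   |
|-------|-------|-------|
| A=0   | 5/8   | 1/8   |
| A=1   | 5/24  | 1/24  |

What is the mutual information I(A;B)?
Marginal P(A) (row sums):
  P(A=0) = 5/8 + 1/8 = 3/4
  P(A=1) = 5/24 + 1/24 = 1/4
Marginal P(B) (column sums):
  P(B=0) = 5/8 + 5/24 = 5/6
  P(B=1) = 1/8 + 1/24 = 1/6

H(A) = -[(3/4)·log₂(3/4) + (1/4)·log₂(1/4)]
  = 0.3113 + 0.5000
  = 0.8113 bits
H(B) = -[(5/6)·log₂(5/6) + (1/6)·log₂(1/6)]
  = 0.2192 + 0.4308
  = 0.6500 bits
H(A,B) = -[(5/8)·log₂(5/8) + (1/8)·log₂(1/8) + (5/24)·log₂(5/24) + (1/24)·log₂(1/24)]
  = 0.4238 + 0.3750 + 0.4715 + 0.1910
  = 1.4613 bits

I(A;B) = H(A) + H(B) - H(A,B)
  = 0.8113 + 0.6500 - 1.4613
  = 0.0000 bits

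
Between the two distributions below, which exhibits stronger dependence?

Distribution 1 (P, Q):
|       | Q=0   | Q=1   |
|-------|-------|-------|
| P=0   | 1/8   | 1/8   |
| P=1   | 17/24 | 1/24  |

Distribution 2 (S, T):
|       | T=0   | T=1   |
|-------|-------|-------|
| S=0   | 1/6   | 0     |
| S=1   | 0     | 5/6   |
Distribution 1 (P, Q):
Marginal P(P) (row sums):
  P(P=0) = 1/8 + 1/8 = 1/4
  P(P=1) = 17/24 + 1/24 = 3/4
Marginal P(Q) (column sums):
  P(Q=0) = 1/8 + 17/24 = 5/6
  P(Q=1) = 1/8 + 1/24 = 1/6

H(P) = -[(1/4)·log₂(1/4) + (3/4)·log₂(3/4)]
  = 0.5000 + 0.3113
  = 0.8113 bits
H(Q) = -[(5/6)·log₂(5/6) + (1/6)·log₂(1/6)]
  = 0.2192 + 0.4308
  = 0.6500 bits
H(P,Q) = -[(1/8)·log₂(1/8) + (1/8)·log₂(1/8) + (17/24)·log₂(17/24) + (1/24)·log₂(1/24)]
  = 0.3750 + 0.3750 + 0.3524 + 0.1910
  = 1.2934 bits

I(P;Q) = H(P) + H(Q) - H(P,Q)
  = 0.8113 + 0.6500 - 1.2934
  = 0.1679 bits

Distribution 2 (S, T):
Marginal P(S) (row sums):
  P(S=0) = 1/6 + 0 = 1/6
  P(S=1) = 0 + 5/6 = 5/6
Marginal P(T) (column sums):
  P(T=0) = 1/6 + 0 = 1/6
  P(T=1) = 0 + 5/6 = 5/6

H(S) = -[(1/6)·log₂(1/6) + (5/6)·log₂(5/6)]
  = 0.4308 + 0.2192
  = 0.6500 bits
H(T) = -[(1/6)·log₂(1/6) + (5/6)·log₂(5/6)]
  = 0.4308 + 0.2192
  = 0.6500 bits
H(S,T) = -[(1/6)·log₂(1/6) + (5/6)·log₂(5/6)]
  = 0.4308 + 0.2192
  = 0.6500 bits

I(S;T) = H(S) + H(T) - H(S,T)
  = 0.6500 + 0.6500 - 0.6500
  = 0.6500 bits

I(S;T) = 0.6500 bits > I(P;Q) = 0.1679 bits, so (S, T) has the higher mutual information (stronger dependence).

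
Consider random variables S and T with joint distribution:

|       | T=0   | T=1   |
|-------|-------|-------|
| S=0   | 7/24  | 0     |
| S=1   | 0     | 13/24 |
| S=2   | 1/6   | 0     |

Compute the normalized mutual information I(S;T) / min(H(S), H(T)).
Marginal P(S) (row sums):
  P(S=0) = 7/24 + 0 = 7/24
  P(S=1) = 0 + 13/24 = 13/24
  P(S=2) = 1/6 + 0 = 1/6
Marginal P(T) (column sums):
  P(T=0) = 7/24 + 0 + 1/6 = 11/24
  P(T=1) = 0 + 13/24 + 0 = 13/24

H(S) = -[(7/24)·log₂(7/24) + (13/24)·log₂(13/24) + (1/6)·log₂(1/6)]
  = 0.5185 + 0.4791 + 0.4308
  = 1.4284 bits
H(T) = -[(11/24)·log₂(11/24) + (13/24)·log₂(13/24)]
  = 0.5159 + 0.4791
  = 0.9950 bits
H(S,T) = -[(7/24)·log₂(7/24) + (13/24)·log₂(13/24) + (1/6)·log₂(1/6)]
  = 0.5185 + 0.4791 + 0.4308
  = 1.4284 bits

I(S;T) = H(S) + H(T) - H(S,T)
  = 1.4284 + 0.9950 - 1.4284
  = 0.9950 bits

min(H(S), H(T)) = min(1.4284, 0.9950) = 0.9950 bits
Normalized MI = 0.9950 / 0.9950 = 1.0000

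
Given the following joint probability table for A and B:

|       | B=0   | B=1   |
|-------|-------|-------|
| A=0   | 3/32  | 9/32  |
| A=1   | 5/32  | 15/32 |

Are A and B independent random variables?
Marginal P(A) (row sums):
  P(A=0) = 3/32 + 9/32 = 3/8
  P(A=1) = 5/32 + 15/32 = 5/8
Marginal P(B) (column sums):
  P(B=0) = 3/32 + 5/32 = 1/4
  P(B=1) = 9/32 + 15/32 = 3/4

A and B are independent iff P(A=i,B=j) = P(A=i)·P(B=j) for every cell.
  P(A=0)·P(B=0) = 3/8 × 1/4 = 3/32 = P(A=0,B=0) ✓
  P(A=0)·P(B=1) = 3/8 × 3/4 = 9/32 = P(A=0,B=1) ✓
  P(A=1)·P(B=0) = 5/8 × 1/4 = 5/32 = P(A=1,B=0) ✓
  P(A=1)·P(B=1) = 5/8 × 3/4 = 15/32 = P(A=1,B=1) ✓

Yes, A and B are independent: every cell factors, so I(A;B) = 0 bits.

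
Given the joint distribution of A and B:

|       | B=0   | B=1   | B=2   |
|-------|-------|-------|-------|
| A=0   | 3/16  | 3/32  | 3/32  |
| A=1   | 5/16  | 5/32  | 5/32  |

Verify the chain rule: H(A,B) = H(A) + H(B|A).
Left side:
H(A,B) = -[(3/16)·log₂(3/16) + (3/32)·log₂(3/32) + (3/32)·log₂(3/32) + (5/16)·log₂(5/16) + (5/32)·log₂(5/32) + (5/32)·log₂(5/32)]
  = 0.4528 + 0.3202 + 0.3202 + 0.5244 + 0.4184 + 0.4184
  = 2.4544 bits

Right side:
Marginal P(A) (row sums):
  P(A=0) = 3/16 + 3/32 + 3/32 = 3/8
  P(A=1) = 5/16 + 5/32 + 5/32 = 5/8
H(A) = -[(3/8)·log₂(3/8) + (5/8)·log₂(5/8)]
  = 0.5306 + 0.4238
  = 0.9544 bits
H(B|A) = -Σ P(A,B)·log₂ P(B|A), where P(B|A) = P(A,B) / P(A)
  (A=0,B=0): P(B|A) = (3/16)/(3/8) = 1/2;  -(3/16)·log₂(1/2) = 0.1875
  (A=0,B=1): P(B|A) = (3/32)/(3/8) = 1/4;  -(3/32)·log₂(1/4) = 0.1875
  (A=0,B=2): P(B|A) = (3/32)/(3/8) = 1/4;  -(3/32)·log₂(1/4) = 0.1875
  (A=1,B=0): P(B|A) = (5/16)/(5/8) = 1/2;  -(5/16)·log₂(1/2) = 0.3125
  (A=1,B=1): P(B|A) = (5/32)/(5/8) = 1/4;  -(5/32)·log₂(1/4) = 0.3125
  (A=1,B=2): P(B|A) = (5/32)/(5/8) = 1/4;  -(5/32)·log₂(1/4) = 0.3125
H(B|A) = 0.1875 + 0.1875 + 0.1875 + 0.3125 + 0.3125 + 0.3125
  = 1.5000 bits
H(A) + H(B|A) = 0.9544 + 1.5000 = 2.4544 bits

Both sides equal 2.4544 bits, so the chain rule holds ✓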